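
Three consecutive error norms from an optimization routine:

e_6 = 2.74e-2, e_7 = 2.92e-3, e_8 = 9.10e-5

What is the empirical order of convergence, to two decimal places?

p ≈ ln(e_8/e_7) / ln(e_7/e_6)
  = ln(9.10e-5/2.92e-3) / ln(2.92e-3/2.74e-2)
  = ln(0.0311644) / ln(0.106569)
  = -3.46848 / -2.23896 ≈ 1.54915

1.55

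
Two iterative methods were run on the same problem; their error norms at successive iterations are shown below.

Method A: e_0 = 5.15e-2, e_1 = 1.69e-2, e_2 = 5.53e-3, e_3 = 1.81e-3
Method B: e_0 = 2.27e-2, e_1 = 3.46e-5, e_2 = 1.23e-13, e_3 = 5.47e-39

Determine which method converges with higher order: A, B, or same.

Method A: p ≈ ln(1.81e-3/5.53e-3)/ln(5.53e-3/1.69e-2) ≈ 1.00.
Method B: p ≈ ln(5.47e-39/1.23e-13)/ln(1.23e-13/3.46e-5) ≈ 3.00.
Method B has the higher order (≈3.0 vs ≈1.0).

B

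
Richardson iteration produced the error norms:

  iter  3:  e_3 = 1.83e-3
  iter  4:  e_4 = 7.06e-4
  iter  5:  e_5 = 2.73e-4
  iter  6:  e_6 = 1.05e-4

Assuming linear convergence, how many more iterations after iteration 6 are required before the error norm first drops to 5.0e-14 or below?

23

Rate ρ ≈ e_6/e_5 = 1.05e-4/2.73e-4 = 0.3846.
After j more steps, e_{6+j} ≈ 1.05e-4·ρ^j; need ρ^j ≤ 5.0e-14/1.05e-4 = 4.7619e-10.
j ≥ ln(4.7619e-10)/ln(0.3846) = -21.4652/-0.95555 = 22.464.
So 23 more iterations are needed.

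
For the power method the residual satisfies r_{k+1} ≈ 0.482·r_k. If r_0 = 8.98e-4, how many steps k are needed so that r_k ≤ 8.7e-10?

After k steps, r_k ≈ 8.98e-4·0.482^k.
Need 0.482^k ≤ 8.7e-10/8.98e-4 = 9.6882e-07.
k ≥ ln(9.6882e-07)/ln(0.482) = -13.8472/-0.72981 = 18.974.
Smallest integer k = 19.

19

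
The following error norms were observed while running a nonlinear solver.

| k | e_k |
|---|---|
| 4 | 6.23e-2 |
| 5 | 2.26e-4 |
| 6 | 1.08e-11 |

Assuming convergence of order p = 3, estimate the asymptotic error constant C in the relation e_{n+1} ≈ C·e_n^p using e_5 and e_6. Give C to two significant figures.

0.94

C ≈ e_6 / e_5^3
  = 1.08e-11 / (2.26e-4)^3
  = 1.08e-11 / 1.15432e-11 ≈ 0.93562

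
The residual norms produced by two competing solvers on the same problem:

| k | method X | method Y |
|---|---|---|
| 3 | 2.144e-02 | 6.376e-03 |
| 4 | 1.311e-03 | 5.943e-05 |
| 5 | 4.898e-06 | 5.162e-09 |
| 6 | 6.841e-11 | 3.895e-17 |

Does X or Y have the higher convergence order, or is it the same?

same

Method X: p ≈ ln(6.841e-11/4.898e-06)/ln(4.898e-06/1.311e-03) ≈ 2.00.
Method Y: p ≈ ln(3.895e-17/5.162e-09)/ln(5.162e-09/5.943e-05) ≈ 2.00.
Both orders ≈ 2.0 — effectively the same.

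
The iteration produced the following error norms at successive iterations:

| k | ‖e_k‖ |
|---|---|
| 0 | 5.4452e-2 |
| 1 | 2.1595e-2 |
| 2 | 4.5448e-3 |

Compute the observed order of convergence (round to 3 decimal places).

1.685

p ≈ ln(‖e_2‖/‖e_1‖) / ln(‖e_1‖/‖e_0‖)
  = ln(4.5448e-3/2.1595e-2) / ln(2.1595e-2/5.4452e-2)
  = ln(0.210456) / ln(0.396588)
  = -1.558479 / -0.924857 ≈ 1.685103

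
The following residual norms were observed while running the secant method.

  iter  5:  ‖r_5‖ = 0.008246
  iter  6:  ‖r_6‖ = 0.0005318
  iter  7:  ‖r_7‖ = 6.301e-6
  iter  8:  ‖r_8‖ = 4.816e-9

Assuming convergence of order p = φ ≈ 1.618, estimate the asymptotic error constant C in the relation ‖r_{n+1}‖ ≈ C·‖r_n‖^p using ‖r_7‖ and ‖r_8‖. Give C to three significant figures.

1.25

C ≈ ‖r_8‖ / ‖r_7‖^1.618
  = 4.816e-9 / (6.301e-6)^1.618
  = 4.816e-9 / 3.84986e-09 ≈ 1.251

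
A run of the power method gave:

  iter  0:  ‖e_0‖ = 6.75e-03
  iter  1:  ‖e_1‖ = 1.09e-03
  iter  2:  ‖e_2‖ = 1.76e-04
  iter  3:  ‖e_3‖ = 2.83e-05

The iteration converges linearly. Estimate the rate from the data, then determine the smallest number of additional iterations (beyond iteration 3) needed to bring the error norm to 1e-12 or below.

10

Rate ρ ≈ ‖e_3‖/‖e_2‖ = 2.83e-05/1.76e-04 = 0.1608.
After j more steps, ‖e_{3+j}‖ ≈ 2.83e-05·ρ^j; need ρ^j ≤ 1e-12/2.83e-05 = 3.53357e-08.
j ≥ ln(3.53357e-08)/ln(0.1608) = -17.1584/-1.82759 = 9.389.
So 10 more iterations are needed.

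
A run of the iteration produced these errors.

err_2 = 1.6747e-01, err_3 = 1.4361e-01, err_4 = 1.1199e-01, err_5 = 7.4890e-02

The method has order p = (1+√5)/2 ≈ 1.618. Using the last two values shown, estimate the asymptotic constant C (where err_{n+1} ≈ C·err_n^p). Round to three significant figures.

2.59

C ≈ err_5 / err_4^1.618
  = 7.4890e-02 / (1.1199e-01)^1.618
  = 7.4890e-02 / 0.0289449 ≈ 2.5873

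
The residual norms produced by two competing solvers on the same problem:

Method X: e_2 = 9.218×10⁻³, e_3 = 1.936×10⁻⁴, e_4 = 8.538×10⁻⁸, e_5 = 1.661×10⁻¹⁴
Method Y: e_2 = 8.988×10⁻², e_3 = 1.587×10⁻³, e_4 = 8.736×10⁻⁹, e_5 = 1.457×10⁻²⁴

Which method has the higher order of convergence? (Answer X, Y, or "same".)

Method X: p ≈ ln(1.661×10⁻¹⁴/8.538×10⁻⁸)/ln(8.538×10⁻⁸/1.936×10⁻⁴) ≈ 2.00.
Method Y: p ≈ ln(1.457×10⁻²⁴/8.736×10⁻⁹)/ln(8.736×10⁻⁹/1.587×10⁻³) ≈ 3.00.
Method Y has the higher order (≈3.0 vs ≈2.0).

Y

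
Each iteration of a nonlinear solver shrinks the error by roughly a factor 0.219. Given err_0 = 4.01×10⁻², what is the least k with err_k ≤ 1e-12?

After k steps, err_k ≈ 4.01×10⁻²·0.219^k.
Need 0.219^k ≤ 1e-12/4.01×10⁻² = 2.49377e-11.
k ≥ ln(2.49377e-11)/ln(0.219) = -24.4146/-1.51868 = 16.076.
Smallest integer k = 17.

17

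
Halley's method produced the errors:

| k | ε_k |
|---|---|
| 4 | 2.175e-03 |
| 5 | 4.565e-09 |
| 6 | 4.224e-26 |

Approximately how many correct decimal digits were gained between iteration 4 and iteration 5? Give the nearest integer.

6

Digits gained ≈ log₁₀(ε_4/ε_5) = log₁₀(2.175e-03/4.565e-09) = log₁₀(476451) ≈ 5.678.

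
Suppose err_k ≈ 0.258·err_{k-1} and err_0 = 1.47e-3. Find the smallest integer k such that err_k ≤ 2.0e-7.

After k steps, err_k ≈ 1.47e-3·0.258^k.
Need 0.258^k ≤ 2.0e-7/1.47e-3 = 0.000136054.
k ≥ ln(0.000136054)/ln(0.258) = -8.9025/-1.35480 = 6.571.
Smallest integer k = 7.

7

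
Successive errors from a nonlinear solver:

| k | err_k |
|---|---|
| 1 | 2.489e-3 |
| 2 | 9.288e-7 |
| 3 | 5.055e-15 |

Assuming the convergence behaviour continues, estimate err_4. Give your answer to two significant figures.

First estimate the order: p ≈ ln(err_3/err_2) / ln(err_2/err_1) = ln(5.055e-15/9.288e-7)/ln(9.288e-7/2.489e-3) = ln(5.44251e-09)/ln(0.000373162) ≈ 2.4107.
Then err_4 ≈ err_3·(err_3/err_2)^p = 5.055e-15·(5.44251e-09)^2.4107 = 5.055e-15·1.19534e-20 ≈ 6.042e-35.

6.0e-35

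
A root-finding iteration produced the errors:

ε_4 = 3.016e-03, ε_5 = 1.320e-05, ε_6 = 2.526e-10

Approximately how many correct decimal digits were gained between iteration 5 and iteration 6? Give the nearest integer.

5

Digits gained ≈ log₁₀(ε_5/ε_6) = log₁₀(1.320e-05/2.526e-10) = log₁₀(52256.5) ≈ 4.718.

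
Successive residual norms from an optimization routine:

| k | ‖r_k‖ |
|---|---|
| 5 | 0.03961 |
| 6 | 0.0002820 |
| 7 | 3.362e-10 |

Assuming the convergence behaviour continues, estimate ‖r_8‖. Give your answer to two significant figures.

1.5e-26

First estimate the order: p ≈ ln(‖r_7‖/‖r_6‖) / ln(‖r_6‖/‖r_5‖) = ln(3.362e-10/0.0002820)/ln(0.0002820/0.03961) = ln(1.1922e-06)/ln(0.00711941) ≈ 2.7583.
Then ‖r_8‖ ≈ ‖r_7‖·(‖r_7‖/‖r_6‖)^p = 3.362e-10·(1.1922e-06)^2.7583 = 3.362e-10·4.57924e-17 ≈ 1.54e-26.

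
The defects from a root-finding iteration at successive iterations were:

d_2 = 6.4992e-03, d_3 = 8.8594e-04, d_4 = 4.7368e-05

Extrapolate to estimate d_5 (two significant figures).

6.4e-7

First estimate the order: p ≈ ln(d_4/d_3) / ln(d_3/d_2) = ln(4.7368e-05/8.8594e-04)/ln(8.8594e-04/6.4992e-03) = ln(0.0534664)/ln(0.136315) ≈ 1.4697.
Then d_5 ≈ d_4·(d_4/d_3)^p = 4.7368e-05·(0.0534664)^1.4697 = 4.7368e-05·0.0135102 ≈ 6.4e-07.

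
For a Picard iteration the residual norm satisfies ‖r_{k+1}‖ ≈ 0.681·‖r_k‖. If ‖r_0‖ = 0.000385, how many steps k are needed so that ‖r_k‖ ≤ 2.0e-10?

After k steps, ‖r_k‖ ≈ 0.000385·0.681^k.
Need 0.681^k ≤ 2.0e-10/0.000385 = 5.19481e-07.
k ≥ ln(5.19481e-07)/ln(0.681) = -14.4704/-0.38419 = 37.665.
Smallest integer k = 38.

38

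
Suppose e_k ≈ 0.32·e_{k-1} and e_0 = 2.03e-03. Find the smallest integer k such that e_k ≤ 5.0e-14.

After k steps, e_k ≈ 2.03e-03·0.32^k.
Need 0.32^k ≤ 5.0e-14/2.03e-03 = 2.46305e-11.
k ≥ ln(2.46305e-11)/ln(0.32) = -24.4270/-1.13943 = 21.438.
Smallest integer k = 22.

22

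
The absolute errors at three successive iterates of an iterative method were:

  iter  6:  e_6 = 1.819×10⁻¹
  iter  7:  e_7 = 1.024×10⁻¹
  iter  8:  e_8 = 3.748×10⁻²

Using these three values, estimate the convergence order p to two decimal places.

p ≈ ln(e_8/e_7) / ln(e_7/e_6)
  = ln(3.748×10⁻²/1.024×10⁻¹) / ln(1.024×10⁻¹/1.819×10⁻¹)
  = ln(0.366016) / ln(0.562947)
  = -1.00508 / -0.57457 ≈ 1.74927

1.75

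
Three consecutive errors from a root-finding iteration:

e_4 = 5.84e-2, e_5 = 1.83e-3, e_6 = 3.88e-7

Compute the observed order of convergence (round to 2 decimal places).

2.44

p ≈ ln(e_6/e_5) / ln(e_5/e_4)
  = ln(3.88e-7/1.83e-3) / ln(1.83e-3/5.84e-2)
  = ln(0.000212022) / ln(0.0313356)
  = -8.45882 / -3.46300 ≈ 2.44263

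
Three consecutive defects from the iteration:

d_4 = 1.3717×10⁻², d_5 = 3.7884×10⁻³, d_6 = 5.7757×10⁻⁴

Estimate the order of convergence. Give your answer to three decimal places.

1.462

p ≈ ln(d_6/d_5) / ln(d_5/d_4)
  = ln(5.7757×10⁻⁴/3.7884×10⁻³) / ln(3.7884×10⁻³/1.3717×10⁻²)
  = ln(0.152458) / ln(0.276183)
  = -1.880866 / -1.286692 ≈ 1.461784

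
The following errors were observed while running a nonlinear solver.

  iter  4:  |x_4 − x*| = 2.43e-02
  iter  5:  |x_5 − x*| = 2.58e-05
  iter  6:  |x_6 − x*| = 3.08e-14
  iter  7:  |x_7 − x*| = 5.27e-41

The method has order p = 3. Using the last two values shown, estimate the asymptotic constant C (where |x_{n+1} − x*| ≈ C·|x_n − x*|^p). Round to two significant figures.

C ≈ |x_7 − x*| / |x_6 − x*|^3
  = 5.27e-41 / (3.08e-14)^3
  = 5.27e-41 / 2.92181e-41 ≈ 1.8037

1.8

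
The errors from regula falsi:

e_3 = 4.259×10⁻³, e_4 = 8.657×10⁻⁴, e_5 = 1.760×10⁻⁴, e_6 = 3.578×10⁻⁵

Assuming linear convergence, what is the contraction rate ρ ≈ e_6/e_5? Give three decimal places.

0.203

ρ ≈ e_6/e_5 = 3.578×10⁻⁵/1.760×10⁻⁴ = 0.20330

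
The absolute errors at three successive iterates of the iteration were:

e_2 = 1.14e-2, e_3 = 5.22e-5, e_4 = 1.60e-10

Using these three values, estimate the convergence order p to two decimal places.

2.36

p ≈ ln(e_4/e_3) / ln(e_3/e_2)
  = ln(1.60e-10/5.22e-5) / ln(5.22e-5/1.14e-2)
  = ln(3.06513e-06) / ln(0.00457895)
  = -12.69542 / -5.38629 ≈ 2.35699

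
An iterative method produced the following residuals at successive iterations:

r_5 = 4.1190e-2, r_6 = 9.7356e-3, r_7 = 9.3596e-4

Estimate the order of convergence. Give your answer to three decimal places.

1.624

p ≈ ln(r_7/r_6) / ln(r_6/r_5)
  = ln(9.3596e-4/9.7356e-3) / ln(9.7356e-3/4.1190e-2)
  = ln(0.0961379) / ln(0.236358)
  = -2.341972 / -1.442408 ≈ 1.623654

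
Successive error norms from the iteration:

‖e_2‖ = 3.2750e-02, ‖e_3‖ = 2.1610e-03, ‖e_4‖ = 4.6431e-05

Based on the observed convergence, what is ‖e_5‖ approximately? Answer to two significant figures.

First estimate the order: p ≈ ln(‖e_4‖/‖e_3‖) / ln(‖e_3‖/‖e_2‖) = ln(4.6431e-05/2.1610e-03)/ln(2.1610e-03/3.2750e-02) = ln(0.0214859)/ln(0.0659847) ≈ 1.4128.
Then ‖e_5‖ ≈ ‖e_4‖·(‖e_4‖/‖e_3‖)^p = 4.6431e-05·(0.0214859)^1.4128 = 4.6431e-05·0.00440217 ≈ 2.044e-07.

2.0e-7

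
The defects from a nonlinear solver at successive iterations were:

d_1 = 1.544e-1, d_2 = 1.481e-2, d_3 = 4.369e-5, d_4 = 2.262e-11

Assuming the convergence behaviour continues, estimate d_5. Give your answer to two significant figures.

5.5e-27

First estimate the order: p ≈ ln(d_4/d_3) / ln(d_3/d_2) = ln(2.262e-11/4.369e-5)/ln(4.369e-5/1.481e-2) = ln(5.17739e-07)/ln(0.00295003) ≈ 2.4844.
Then d_5 ≈ d_4·(d_4/d_3)^p = 2.262e-11·(5.17739e-07)^2.4844 = 2.262e-11·2.41734e-16 ≈ 5.468e-27.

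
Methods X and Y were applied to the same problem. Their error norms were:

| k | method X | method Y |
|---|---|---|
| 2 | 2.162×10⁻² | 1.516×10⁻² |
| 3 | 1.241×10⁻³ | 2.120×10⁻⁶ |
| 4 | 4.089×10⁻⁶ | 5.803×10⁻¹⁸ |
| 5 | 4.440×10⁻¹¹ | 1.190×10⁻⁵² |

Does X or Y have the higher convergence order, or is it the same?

Method X: p ≈ ln(4.440×10⁻¹¹/4.089×10⁻⁶)/ln(4.089×10⁻⁶/1.241×10⁻³) ≈ 2.00.
Method Y: p ≈ ln(1.190×10⁻⁵²/5.803×10⁻¹⁸)/ln(5.803×10⁻¹⁸/2.120×10⁻⁶) ≈ 3.00.
Method Y has the higher order (≈3.0 vs ≈2.0).

Y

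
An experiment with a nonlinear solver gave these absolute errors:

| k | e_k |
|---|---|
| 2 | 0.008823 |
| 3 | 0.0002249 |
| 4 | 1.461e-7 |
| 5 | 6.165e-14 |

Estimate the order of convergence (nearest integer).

2

Consecutive ratios: e_5/e_4 = 6.165e-14/1.461e-7 = 4.21971e-07, e_4/e_3 = 1.461e-7/0.0002249 = 0.000649622.
p ≈ ln(4.21971e-07)/ln(0.000649622) = -14.6783/-7.3391 ≈ 2.00.
So the convergence is quadratic (order 2).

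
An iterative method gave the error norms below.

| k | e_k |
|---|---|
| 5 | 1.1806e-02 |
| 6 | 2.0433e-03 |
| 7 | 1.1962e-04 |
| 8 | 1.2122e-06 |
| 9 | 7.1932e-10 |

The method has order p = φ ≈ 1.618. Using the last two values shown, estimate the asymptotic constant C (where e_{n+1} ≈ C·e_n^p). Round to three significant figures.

C ≈ e_9 / e_8^1.618
  = 7.1932e-10 / (1.2122e-06)^1.618
  = 7.1932e-10 / 2.67438e-10 ≈ 2.6897

2.69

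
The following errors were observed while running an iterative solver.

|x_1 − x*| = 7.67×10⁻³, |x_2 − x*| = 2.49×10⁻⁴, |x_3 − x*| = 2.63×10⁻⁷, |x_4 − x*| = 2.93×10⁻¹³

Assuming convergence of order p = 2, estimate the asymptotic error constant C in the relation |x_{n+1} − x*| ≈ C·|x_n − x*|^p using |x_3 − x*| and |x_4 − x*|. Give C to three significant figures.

C ≈ |x_4 − x*| / |x_3 − x*|^2
  = 2.93×10⁻¹³ / (2.63×10⁻⁷)^2
  = 2.93×10⁻¹³ / 6.9169e-14 ≈ 4.236

4.24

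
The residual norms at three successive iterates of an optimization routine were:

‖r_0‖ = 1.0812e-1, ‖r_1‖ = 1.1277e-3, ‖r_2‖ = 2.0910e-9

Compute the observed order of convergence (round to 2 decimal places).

2.89

p ≈ ln(‖r_2‖/‖r_1‖) / ln(‖r_1‖/‖r_0‖)
  = ln(2.0910e-9/1.1277e-3) / ln(1.1277e-3/1.0812e-1)
  = ln(1.85422e-06) / ln(0.0104301)
  = -13.19805 / -4.56306 ≈ 2.89237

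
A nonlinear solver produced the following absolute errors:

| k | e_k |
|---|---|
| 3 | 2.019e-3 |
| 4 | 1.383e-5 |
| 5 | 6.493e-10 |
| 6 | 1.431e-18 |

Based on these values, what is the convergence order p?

Consecutive ratios: e_6/e_5 = 1.431e-18/6.493e-10 = 2.20391e-09, e_5/e_4 = 6.493e-10/1.383e-5 = 4.69487e-05.
p ≈ ln(2.20391e-09)/ln(4.69487e-05) = -19.9330/-9.9665 ≈ 2.00.
So the convergence is quadratic (order 2).

2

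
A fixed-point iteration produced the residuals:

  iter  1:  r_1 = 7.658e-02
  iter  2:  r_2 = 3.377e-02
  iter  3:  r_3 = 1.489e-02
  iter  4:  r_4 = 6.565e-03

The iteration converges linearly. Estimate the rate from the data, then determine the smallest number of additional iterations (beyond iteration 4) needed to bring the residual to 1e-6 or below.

11

Rate ρ ≈ r_4/r_3 = 6.565e-03/1.489e-02 = 0.4409.
After j more steps, r_{4+j} ≈ 6.565e-03·ρ^j; need ρ^j ≤ 1e-6/6.565e-03 = 0.000152323.
j ≥ ln(0.000152323)/ln(0.4409) = -8.7895/-0.81894 = 10.733.
So 11 more iterations are needed.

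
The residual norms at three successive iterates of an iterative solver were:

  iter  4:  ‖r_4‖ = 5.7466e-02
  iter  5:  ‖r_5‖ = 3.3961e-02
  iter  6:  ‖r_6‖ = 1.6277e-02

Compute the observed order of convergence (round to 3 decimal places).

p ≈ ln(‖r_6‖/‖r_5‖) / ln(‖r_5‖/‖r_4‖)
  = ln(1.6277e-02/3.3961e-02) / ln(3.3961e-02/5.7466e-02)
  = ln(0.479285) / ln(0.590976)
  = -0.735460 / -0.525980 ≈ 1.398266

1.398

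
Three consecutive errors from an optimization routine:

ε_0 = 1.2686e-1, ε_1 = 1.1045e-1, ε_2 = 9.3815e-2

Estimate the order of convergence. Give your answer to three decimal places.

1.178

p ≈ ln(ε_2/ε_1) / ln(ε_1/ε_0)
  = ln(9.3815e-2/1.1045e-1) / ln(1.1045e-1/1.2686e-1)
  = ln(0.849389) / ln(0.870645)
  = -0.163238 / -0.138521 ≈ 1.178435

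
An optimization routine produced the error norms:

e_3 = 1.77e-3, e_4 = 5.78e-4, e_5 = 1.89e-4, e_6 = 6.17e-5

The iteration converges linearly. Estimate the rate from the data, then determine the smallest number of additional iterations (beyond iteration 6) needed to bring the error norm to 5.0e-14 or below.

19

Rate ρ ≈ e_6/e_5 = 6.17e-5/1.89e-4 = 0.3265.
After j more steps, e_{6+j} ≈ 6.17e-5·ρ^j; need ρ^j ≤ 5.0e-14/6.17e-5 = 8.10373e-10.
j ≥ ln(8.10373e-10)/ln(0.3265) = -20.9335/-1.11933 = 18.702.
So 19 more iterations are needed.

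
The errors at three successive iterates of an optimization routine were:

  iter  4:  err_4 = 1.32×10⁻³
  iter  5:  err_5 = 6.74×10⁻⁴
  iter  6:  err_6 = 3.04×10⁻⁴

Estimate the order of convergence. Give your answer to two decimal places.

p ≈ ln(err_6/err_5) / ln(err_5/err_4)
  = ln(3.04×10⁻⁴/6.74×10⁻⁴) / ln(6.74×10⁻⁴/1.32×10⁻³)
  = ln(0.451039) / ln(0.510606)
  = -0.79620 / -0.67216 ≈ 1.18454

1.18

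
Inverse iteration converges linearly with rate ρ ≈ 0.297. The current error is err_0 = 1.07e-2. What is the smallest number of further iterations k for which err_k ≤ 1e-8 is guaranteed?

12

After k steps, err_k ≈ 1.07e-2·0.297^k.
Need 0.297^k ≤ 1e-8/1.07e-2 = 9.34579e-07.
k ≥ ln(9.34579e-07)/ln(0.297) = -13.8832/-1.21402 = 11.436.
Smallest integer k = 12.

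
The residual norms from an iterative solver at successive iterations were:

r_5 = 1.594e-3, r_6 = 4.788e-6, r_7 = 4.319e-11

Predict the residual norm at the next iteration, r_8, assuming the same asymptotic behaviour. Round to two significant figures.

3.5e-21

First estimate the order: p ≈ ln(r_7/r_6) / ln(r_6/r_5) = ln(4.319e-11/4.788e-6)/ln(4.788e-6/1.594e-3) = ln(9.02047e-06)/ln(0.00300376) ≈ 2.0000.
Then r_8 ≈ r_7·(r_7/r_6)^p = 4.319e-11·(9.02047e-06)^2.0000 = 4.319e-11·8.13689e-11 ≈ 3.514e-21.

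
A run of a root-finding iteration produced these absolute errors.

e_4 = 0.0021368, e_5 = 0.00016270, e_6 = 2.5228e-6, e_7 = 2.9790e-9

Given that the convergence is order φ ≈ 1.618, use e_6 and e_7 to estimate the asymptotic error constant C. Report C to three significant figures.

3.40

C ≈ e_7 / e_6^1.618
  = 2.9790e-9 / (2.5228e-6)^1.618
  = 2.9790e-9 / 8.7548e-10 ≈ 3.4027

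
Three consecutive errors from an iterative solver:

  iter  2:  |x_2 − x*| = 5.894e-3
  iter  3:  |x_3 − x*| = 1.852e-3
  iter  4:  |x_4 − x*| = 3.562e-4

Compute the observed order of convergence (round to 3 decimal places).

1.424

p ≈ ln(|x_4 − x*|/|x_3 − x*|) / ln(|x_3 − x*|/|x_2 − x*|)
  = ln(3.562e-4/1.852e-3) / ln(1.852e-3/5.894e-3)
  = ln(0.192333) / ln(0.314218)
  = -1.648527 / -1.157668 ≈ 1.424007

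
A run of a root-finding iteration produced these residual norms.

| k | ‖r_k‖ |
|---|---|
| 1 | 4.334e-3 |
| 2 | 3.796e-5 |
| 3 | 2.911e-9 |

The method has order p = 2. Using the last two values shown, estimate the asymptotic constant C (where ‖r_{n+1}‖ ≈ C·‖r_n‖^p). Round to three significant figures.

C ≈ ‖r_3‖ / ‖r_2‖^2
  = 2.911e-9 / (3.796e-5)^2
  = 2.911e-9 / 1.44096e-09 ≈ 2.0202

2.02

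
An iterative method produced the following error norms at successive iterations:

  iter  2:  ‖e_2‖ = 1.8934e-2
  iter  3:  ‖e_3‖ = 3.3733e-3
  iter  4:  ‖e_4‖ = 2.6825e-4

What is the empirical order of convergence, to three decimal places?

p ≈ ln(‖e_4‖/‖e_3‖) / ln(‖e_3‖/‖e_2‖)
  = ln(2.6825e-4/3.3733e-3) / ln(3.3733e-3/1.8934e-2)
  = ln(0.0795215) / ln(0.178161)
  = -2.531728 / -1.725068 ≈ 1.467611

1.468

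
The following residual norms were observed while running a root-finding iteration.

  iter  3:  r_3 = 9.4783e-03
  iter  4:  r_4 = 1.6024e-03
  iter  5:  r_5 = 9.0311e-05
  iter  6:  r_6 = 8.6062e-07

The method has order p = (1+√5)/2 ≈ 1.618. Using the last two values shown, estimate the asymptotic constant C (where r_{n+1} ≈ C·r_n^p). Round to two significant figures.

C ≈ r_6 / r_5^1.618
  = 8.6062e-07 / (9.0311e-05)^1.618
  = 8.6062e-07 / 2.86015e-07 ≈ 3.009

3.0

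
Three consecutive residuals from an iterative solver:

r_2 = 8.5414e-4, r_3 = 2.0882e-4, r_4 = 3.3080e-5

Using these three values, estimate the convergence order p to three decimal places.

1.308

p ≈ ln(r_4/r_3) / ln(r_3/r_2)
  = ln(3.3080e-5/2.0882e-4) / ln(2.0882e-4/8.5414e-4)
  = ln(0.158414) / ln(0.24448)
  = -1.842543 / -1.408622 ≈ 1.308046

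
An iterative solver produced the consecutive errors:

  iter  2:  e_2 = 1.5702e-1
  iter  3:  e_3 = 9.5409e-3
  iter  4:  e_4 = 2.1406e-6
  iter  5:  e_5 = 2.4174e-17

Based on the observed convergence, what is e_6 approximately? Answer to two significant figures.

First estimate the order: p ≈ ln(e_5/e_4) / ln(e_4/e_3) = ln(2.4174e-17/2.1406e-6)/ln(2.1406e-6/9.5409e-3) = ln(1.12931e-11)/ln(0.00022436) ≈ 3.0000.
Then e_6 ≈ e_5·(e_5/e_4)^p = 2.4174e-17·(1.12931e-11)^3.0000 = 2.4174e-17·1.44026e-33 ≈ 3.482e-50.

3.5e-50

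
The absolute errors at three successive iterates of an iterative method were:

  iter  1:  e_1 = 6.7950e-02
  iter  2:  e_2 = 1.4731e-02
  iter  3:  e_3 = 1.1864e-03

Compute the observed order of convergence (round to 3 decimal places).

1.648

p ≈ ln(e_3/e_2) / ln(e_2/e_1)
  = ln(1.1864e-03/1.4731e-02) / ln(1.4731e-02/6.7950e-02)
  = ln(0.0805376) / ln(0.216792)
  = -2.519031 / -1.528817 ≈ 1.647699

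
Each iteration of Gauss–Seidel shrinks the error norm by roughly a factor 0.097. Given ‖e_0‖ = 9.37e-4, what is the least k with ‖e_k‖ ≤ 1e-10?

7

After k steps, ‖e_k‖ ≈ 9.37e-4·0.097^k.
Need 0.097^k ≤ 1e-10/9.37e-4 = 1.06724e-07.
k ≥ ln(1.06724e-07)/ln(0.097) = -16.0530/-2.33304 = 6.881.
Smallest integer k = 7.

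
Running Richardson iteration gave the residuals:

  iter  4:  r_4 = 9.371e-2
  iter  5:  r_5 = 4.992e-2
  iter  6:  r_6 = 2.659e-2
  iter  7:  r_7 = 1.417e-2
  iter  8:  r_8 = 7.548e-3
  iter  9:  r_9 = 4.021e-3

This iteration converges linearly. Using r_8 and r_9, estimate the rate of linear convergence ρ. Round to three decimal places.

0.533

ρ ≈ r_9/r_8 = 4.021e-3/7.548e-3 = 0.53272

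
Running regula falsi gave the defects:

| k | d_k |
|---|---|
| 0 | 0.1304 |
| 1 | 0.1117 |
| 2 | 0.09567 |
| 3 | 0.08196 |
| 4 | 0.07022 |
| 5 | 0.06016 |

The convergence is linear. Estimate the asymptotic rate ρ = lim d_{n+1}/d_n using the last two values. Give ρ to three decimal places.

ρ ≈ d_5/d_4 = 0.06016/0.07022 = 0.85674

0.857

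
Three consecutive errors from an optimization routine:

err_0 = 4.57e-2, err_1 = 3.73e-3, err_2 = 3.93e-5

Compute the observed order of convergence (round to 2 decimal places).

1.82

p ≈ ln(err_2/err_1) / ln(err_1/err_0)
  = ln(3.93e-5/3.73e-3) / ln(3.73e-3/4.57e-2)
  = ln(0.0105362) / ln(0.0816193)
  = -4.55294 / -2.50569 ≈ 1.81704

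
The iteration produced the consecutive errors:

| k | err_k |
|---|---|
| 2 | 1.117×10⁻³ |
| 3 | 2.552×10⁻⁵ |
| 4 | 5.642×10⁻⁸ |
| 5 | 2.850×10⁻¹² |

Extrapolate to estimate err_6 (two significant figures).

First estimate the order: p ≈ ln(err_5/err_4) / ln(err_4/err_3) = ln(2.850×10⁻¹²/5.642×10⁻⁸)/ln(5.642×10⁻⁸/2.552×10⁻⁵) = ln(5.0514e-05)/ln(0.00221082) ≈ 1.6180.
Then err_6 ≈ err_5·(err_5/err_4)^p = 2.850×10⁻¹²·(5.0514e-05)^1.6180 = 2.850×10⁻¹²·1.11717e-07 ≈ 3.184e-19.

3.2e-19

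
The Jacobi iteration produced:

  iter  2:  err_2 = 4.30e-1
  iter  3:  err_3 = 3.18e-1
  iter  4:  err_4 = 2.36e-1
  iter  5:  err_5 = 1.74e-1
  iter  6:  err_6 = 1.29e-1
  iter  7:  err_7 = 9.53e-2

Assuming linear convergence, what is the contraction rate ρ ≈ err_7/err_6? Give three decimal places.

ρ ≈ err_7/err_6 = 9.53e-2/1.29e-1 = 0.73876

0.739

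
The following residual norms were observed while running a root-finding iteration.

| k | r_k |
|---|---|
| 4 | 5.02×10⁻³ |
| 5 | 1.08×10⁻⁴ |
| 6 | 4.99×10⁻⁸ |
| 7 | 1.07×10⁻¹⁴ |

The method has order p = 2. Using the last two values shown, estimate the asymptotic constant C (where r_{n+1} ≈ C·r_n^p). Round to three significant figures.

C ≈ r_7 / r_6^2
  = 1.07×10⁻¹⁴ / (4.99×10⁻⁸)^2
  = 1.07×10⁻¹⁴ / 2.49001e-15 ≈ 4.2972

4.30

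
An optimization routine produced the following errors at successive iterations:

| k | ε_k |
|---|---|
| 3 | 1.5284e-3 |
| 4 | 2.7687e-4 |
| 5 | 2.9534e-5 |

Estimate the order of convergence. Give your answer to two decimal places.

1.31

p ≈ ln(ε_5/ε_4) / ln(ε_4/ε_3)
  = ln(2.9534e-5/2.7687e-4) / ln(2.7687e-4/1.5284e-3)
  = ln(0.106671) / ln(0.18115)
  = -2.23801 / -1.70843 ≈ 1.30998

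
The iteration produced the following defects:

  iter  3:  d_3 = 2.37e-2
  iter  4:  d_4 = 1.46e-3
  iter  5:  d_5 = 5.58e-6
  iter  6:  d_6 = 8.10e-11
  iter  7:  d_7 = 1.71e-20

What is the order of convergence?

Consecutive ratios: d_7/d_6 = 1.71e-20/8.10e-11 = 2.11111e-10, d_6/d_5 = 8.10e-11/5.58e-6 = 1.45161e-05.
p ≈ ln(2.11111e-10)/ln(1.45161e-05) = -22.2786/-11.1403 ≈ 2.00.
So the convergence is quadratic (order 2).

2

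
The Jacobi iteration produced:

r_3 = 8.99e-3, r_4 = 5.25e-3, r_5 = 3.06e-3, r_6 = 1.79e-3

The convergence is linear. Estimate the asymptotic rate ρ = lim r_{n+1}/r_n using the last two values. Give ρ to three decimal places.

0.585

ρ ≈ r_6/r_5 = 1.79e-3/3.06e-3 = 0.58497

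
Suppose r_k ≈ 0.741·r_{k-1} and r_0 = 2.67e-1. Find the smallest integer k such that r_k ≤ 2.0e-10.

71

After k steps, r_k ≈ 2.67e-1·0.741^k.
Need 0.741^k ≤ 2.0e-10/2.67e-1 = 7.49064e-10.
k ≥ ln(7.49064e-10)/ln(0.741) = -21.0122/-0.29975 = 70.099.
Smallest integer k = 71.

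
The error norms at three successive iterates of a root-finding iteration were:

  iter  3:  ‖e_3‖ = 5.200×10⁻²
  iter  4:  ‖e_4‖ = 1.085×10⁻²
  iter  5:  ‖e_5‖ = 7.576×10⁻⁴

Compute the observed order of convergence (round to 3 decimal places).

1.699

p ≈ ln(‖e_5‖/‖e_4‖) / ln(‖e_4‖/‖e_3‖)
  = ln(7.576×10⁻⁴/1.085×10⁻²) / ln(1.085×10⁻²/5.200×10⁻²)
  = ln(0.0698249) / ln(0.208654)
  = -2.661765 / -1.567078 ≈ 1.698553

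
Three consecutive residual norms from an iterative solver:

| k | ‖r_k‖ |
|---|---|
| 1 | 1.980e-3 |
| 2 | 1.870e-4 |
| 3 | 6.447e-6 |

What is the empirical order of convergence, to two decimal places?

p ≈ ln(‖r_3‖/‖r_2‖) / ln(‖r_2‖/‖r_1‖)
  = ln(6.447e-6/1.870e-4) / ln(1.870e-4/1.980e-3)
  = ln(0.0344759) / ln(0.0944444)
  = -3.36749 / -2.35974 ≈ 1.42706

1.43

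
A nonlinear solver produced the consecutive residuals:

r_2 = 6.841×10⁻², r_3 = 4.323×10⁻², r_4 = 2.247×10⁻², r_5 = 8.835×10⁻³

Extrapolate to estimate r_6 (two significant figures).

2.3e-3

First estimate the order: p ≈ ln(r_5/r_4) / ln(r_4/r_3) = ln(8.835×10⁻³/2.247×10⁻²)/ln(2.247×10⁻²/4.323×10⁻²) = ln(0.393191)/ln(0.519778) ≈ 1.4265.
Then r_6 ≈ r_5·(r_5/r_4)^p = 8.835×10⁻³·(0.393191)^1.4265 = 8.835×10⁻³·0.26406 ≈ 0.002333.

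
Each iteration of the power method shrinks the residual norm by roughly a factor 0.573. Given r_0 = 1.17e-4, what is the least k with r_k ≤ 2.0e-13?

37

After k steps, r_k ≈ 1.17e-4·0.573^k.
Need 0.573^k ≤ 2.0e-13/1.17e-4 = 1.7094e-09.
k ≥ ln(1.7094e-09)/ln(0.573) = -20.1871/-0.55687 = 36.251.
Smallest integer k = 37.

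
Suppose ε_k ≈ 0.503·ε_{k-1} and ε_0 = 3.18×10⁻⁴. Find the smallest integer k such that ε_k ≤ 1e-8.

16

After k steps, ε_k ≈ 3.18×10⁻⁴·0.503^k.
Need 0.503^k ≤ 1e-8/3.18×10⁻⁴ = 3.14465e-05.
k ≥ ln(3.14465e-05)/ln(0.503) = -10.3672/-0.68717 = 15.087.
Smallest integer k = 16.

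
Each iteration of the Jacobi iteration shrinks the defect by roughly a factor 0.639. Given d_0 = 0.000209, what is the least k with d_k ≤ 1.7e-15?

After k steps, d_k ≈ 0.000209·0.639^k.
Need 0.639^k ≤ 1.7e-15/0.000209 = 8.13397e-12.
k ≥ ln(8.13397e-12)/ln(0.639) = -25.5350/-0.44785 = 57.017.
Smallest integer k = 58.

58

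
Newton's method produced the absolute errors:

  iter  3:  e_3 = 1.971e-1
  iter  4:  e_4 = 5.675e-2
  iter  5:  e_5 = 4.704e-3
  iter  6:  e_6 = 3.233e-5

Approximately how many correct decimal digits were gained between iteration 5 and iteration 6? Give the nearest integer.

Digits gained ≈ log₁₀(e_5/e_6) = log₁₀(4.704e-3/3.233e-5) = log₁₀(145.5) ≈ 2.163.

2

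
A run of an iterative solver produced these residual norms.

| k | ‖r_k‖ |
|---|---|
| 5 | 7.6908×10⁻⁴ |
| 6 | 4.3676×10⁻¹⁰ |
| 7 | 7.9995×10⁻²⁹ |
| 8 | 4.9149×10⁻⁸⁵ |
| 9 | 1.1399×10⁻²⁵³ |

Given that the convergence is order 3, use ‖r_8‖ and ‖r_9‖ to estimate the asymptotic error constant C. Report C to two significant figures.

0.96

C ≈ ‖r_9‖ / ‖r_8‖^3
  = 1.1399×10⁻²⁵³ / (4.9149×10⁻⁸⁵)^3
  = 1.1399×10⁻²⁵³ / 1.18726e-253 ≈ 0.96011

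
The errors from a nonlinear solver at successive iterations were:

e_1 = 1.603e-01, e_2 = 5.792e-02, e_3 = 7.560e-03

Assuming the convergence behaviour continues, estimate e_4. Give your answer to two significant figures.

First estimate the order: p ≈ ln(e_3/e_2) / ln(e_2/e_1) = ln(7.560e-03/5.792e-02)/ln(5.792e-02/1.603e-01) = ln(0.130525)/ln(0.361323) ≈ 2.0002.
Then e_4 ≈ e_3·(e_3/e_2)^p = 7.560e-03·(0.130525)^2.0002 = 7.560e-03·0.0170298 ≈ 0.0001287.

1.3e-4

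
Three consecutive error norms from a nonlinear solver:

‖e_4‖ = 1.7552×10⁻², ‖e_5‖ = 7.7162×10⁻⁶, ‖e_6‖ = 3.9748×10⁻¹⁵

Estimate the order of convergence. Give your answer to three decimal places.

p ≈ ln(‖e_6‖/‖e_5‖) / ln(‖e_5‖/‖e_4‖)
  = ln(3.9748×10⁻¹⁵/7.7162×10⁻⁶) / ln(7.7162×10⁻⁶/1.7552×10⁻²)
  = ln(5.15124e-10) / ln(0.000439619)
  = -21.386613 / -7.729602 ≈ 2.766845

2.767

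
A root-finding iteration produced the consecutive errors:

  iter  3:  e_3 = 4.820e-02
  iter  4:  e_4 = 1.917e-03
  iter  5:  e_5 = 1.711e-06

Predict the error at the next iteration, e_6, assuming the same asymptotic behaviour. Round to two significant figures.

First estimate the order: p ≈ ln(e_5/e_4) / ln(e_4/e_3) = ln(1.711e-06/1.917e-03)/ln(1.917e-03/4.820e-02) = ln(0.00089254)/ln(0.0397718) ≈ 2.1775.
Then e_6 ≈ e_5·(e_5/e_4)^p = 1.711e-06·(0.00089254)^2.1775 = 1.711e-06·2.29082e-07 ≈ 3.92e-13.

3.9e-13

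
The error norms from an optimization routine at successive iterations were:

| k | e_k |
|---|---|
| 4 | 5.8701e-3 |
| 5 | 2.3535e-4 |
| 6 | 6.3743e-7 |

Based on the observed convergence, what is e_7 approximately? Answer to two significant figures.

First estimate the order: p ≈ ln(e_6/e_5) / ln(e_5/e_4) = ln(6.3743e-7/2.3535e-4)/ln(2.3535e-4/5.8701e-3) = ln(0.00270843)/ln(0.040093) ≈ 1.8378.
Then e_7 ≈ e_6·(e_6/e_5)^p = 6.3743e-7·(0.00270843)^1.8378 = 6.3743e-7·1.91359e-05 ≈ 1.22e-11.

1.2e-11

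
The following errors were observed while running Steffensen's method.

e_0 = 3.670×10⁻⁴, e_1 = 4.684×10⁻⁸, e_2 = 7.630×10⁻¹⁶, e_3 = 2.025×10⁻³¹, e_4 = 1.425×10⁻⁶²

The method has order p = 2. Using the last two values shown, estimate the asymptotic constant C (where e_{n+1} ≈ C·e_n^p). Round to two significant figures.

0.35

C ≈ e_4 / e_3^2
  = 1.425×10⁻⁶² / (2.025×10⁻³¹)^2
  = 1.425×10⁻⁶² / 4.10062e-62 ≈ 0.34751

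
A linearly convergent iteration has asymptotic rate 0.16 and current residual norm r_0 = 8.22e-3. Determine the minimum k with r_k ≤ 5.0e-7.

After k steps, r_k ≈ 8.22e-3·0.16^k.
Need 0.16^k ≤ 5.0e-7/8.22e-3 = 6.08273e-05.
k ≥ ln(6.08273e-05)/ln(0.16) = -9.7075/-1.83258 = 5.297.
Smallest integer k = 6.

6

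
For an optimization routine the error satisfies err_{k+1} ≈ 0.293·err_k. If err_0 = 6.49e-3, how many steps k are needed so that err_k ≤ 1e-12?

After k steps, err_k ≈ 6.49e-3·0.293^k.
Need 0.293^k ≤ 1e-12/6.49e-3 = 1.54083e-10.
k ≥ ln(1.54083e-10)/ln(0.293) = -22.5935/-1.22758 = 18.405.
Smallest integer k = 19.

19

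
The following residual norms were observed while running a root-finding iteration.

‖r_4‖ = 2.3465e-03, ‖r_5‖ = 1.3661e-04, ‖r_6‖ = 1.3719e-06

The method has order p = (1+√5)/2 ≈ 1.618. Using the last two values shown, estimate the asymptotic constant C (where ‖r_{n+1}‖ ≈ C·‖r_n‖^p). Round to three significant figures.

C ≈ ‖r_6‖ / ‖r_5‖^1.618
  = 1.3719e-06 / (1.3661e-04)^1.618
  = 1.3719e-06 / 5.58741e-07 ≈ 2.4553

2.46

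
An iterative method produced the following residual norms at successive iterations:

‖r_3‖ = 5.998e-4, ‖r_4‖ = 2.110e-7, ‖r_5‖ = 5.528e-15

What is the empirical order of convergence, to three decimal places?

p ≈ ln(‖r_5‖/‖r_4‖) / ln(‖r_4‖/‖r_3‖)
  = ln(5.528e-15/2.110e-7) / ln(2.110e-7/5.998e-4)
  = ln(2.61991e-08) / ln(0.000351784)
  = -17.457541 / -7.952493 ≈ 2.195229

2.195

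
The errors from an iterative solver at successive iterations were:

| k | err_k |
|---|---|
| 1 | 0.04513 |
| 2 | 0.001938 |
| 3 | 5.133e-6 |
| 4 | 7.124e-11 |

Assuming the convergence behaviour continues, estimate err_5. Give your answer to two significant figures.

5.0e-20

First estimate the order: p ≈ ln(err_4/err_3) / ln(err_3/err_2) = ln(7.124e-11/5.133e-6)/ln(5.133e-6/0.001938) = ln(1.38788e-05)/ln(0.00264861) ≈ 1.8850.
Then err_5 ≈ err_4·(err_4/err_3)^p = 7.124e-11·(1.38788e-05)^1.8850 = 7.124e-11·6.97161e-10 ≈ 4.967e-20.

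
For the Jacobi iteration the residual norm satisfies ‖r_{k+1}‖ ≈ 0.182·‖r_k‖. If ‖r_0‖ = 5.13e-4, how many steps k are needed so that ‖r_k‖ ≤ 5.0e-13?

After k steps, ‖r_k‖ ≈ 5.13e-4·0.182^k.
Need 0.182^k ≤ 5.0e-13/5.13e-4 = 9.74659e-10.
k ≥ ln(9.74659e-10)/ln(0.182) = -20.7489/-1.70375 = 12.178.
Smallest integer k = 13.

13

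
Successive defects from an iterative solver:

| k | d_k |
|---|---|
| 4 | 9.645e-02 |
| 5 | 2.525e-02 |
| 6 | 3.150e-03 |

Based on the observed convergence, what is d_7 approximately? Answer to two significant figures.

First estimate the order: p ≈ ln(d_6/d_5) / ln(d_5/d_4) = ln(3.150e-03/2.525e-02)/ln(2.525e-02/9.645e-02) = ln(0.124752)/ln(0.261794) ≈ 1.5531.
Then d_7 ≈ d_6·(d_6/d_5)^p = 3.150e-03·(0.124752)^1.5531 = 3.150e-03·0.0394522 ≈ 0.0001243.

1.2e-4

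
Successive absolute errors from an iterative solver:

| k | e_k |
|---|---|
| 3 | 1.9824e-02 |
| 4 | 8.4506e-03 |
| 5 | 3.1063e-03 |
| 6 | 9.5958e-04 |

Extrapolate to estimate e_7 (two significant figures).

2.4e-4

First estimate the order: p ≈ ln(e_6/e_5) / ln(e_5/e_4) = ln(9.5958e-04/3.1063e-03)/ln(3.1063e-03/8.4506e-03) = ln(0.308914)/ln(0.367583) ≈ 1.1737.
Then e_7 ≈ e_6·(e_6/e_5)^p = 9.5958e-04·(0.308914)^1.1737 = 9.5958e-04·0.251897 ≈ 0.0002417.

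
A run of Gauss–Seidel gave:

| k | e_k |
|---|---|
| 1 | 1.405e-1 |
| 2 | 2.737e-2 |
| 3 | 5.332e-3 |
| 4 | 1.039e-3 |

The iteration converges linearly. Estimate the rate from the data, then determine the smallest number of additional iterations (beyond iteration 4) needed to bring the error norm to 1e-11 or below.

12

Rate ρ ≈ e_4/e_3 = 1.039e-3/5.332e-3 = 0.1949.
After j more steps, e_{4+j} ≈ 1.039e-3·ρ^j; need ρ^j ≤ 1e-11/1.039e-3 = 9.62464e-09.
j ≥ ln(9.62464e-09)/ln(0.1949) = -18.4589/-1.63527 = 11.288.
So 12 more iterations are needed.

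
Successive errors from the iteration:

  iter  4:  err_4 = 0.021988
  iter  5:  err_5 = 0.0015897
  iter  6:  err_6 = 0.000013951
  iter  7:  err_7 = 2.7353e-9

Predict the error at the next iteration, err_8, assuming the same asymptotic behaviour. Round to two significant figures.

First estimate the order: p ≈ ln(err_7/err_6) / ln(err_6/err_5) = ln(2.7353e-9/0.000013951)/ln(0.000013951/0.0015897) = ln(0.000196065)/ln(0.00877587) ≈ 1.8027.
Then err_8 ≈ err_7·(err_7/err_6)^p = 2.7353e-9·(0.000196065)^1.8027 = 2.7353e-9·2.07162e-07 ≈ 5.667e-16.

5.7e-16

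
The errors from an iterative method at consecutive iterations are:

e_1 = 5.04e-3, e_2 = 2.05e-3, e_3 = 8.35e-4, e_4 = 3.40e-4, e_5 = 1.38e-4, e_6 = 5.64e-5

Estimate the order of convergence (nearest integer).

1

Consecutive ratios: e_6/e_5 = 5.64e-5/1.38e-4 = 0.408696, e_5/e_4 = 1.38e-4/3.40e-4 = 0.405882.
p ≈ ln(0.408696)/ln(0.405882) = -0.8948/-0.9017 ≈ 0.99.
So the convergence is linear (order 1).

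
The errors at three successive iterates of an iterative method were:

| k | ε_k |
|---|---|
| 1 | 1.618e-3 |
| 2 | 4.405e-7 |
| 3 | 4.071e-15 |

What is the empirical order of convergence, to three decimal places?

2.254

p ≈ ln(ε_3/ε_2) / ln(ε_2/ε_1)
  = ln(4.071e-15/4.405e-7) / ln(4.405e-7/1.618e-3)
  = ln(9.24177e-09) / ln(0.00027225)
  = -18.499532 / -8.208790 ≈ 2.253625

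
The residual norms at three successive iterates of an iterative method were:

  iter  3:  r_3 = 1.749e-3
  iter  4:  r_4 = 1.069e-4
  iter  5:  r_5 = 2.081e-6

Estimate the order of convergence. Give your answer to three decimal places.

p ≈ ln(r_5/r_4) / ln(r_4/r_3)
  = ln(2.081e-6/1.069e-4) / ln(1.069e-4/1.749e-3)
  = ln(0.0194668) / ln(0.0611206)
  = -3.939045 / -2.794906 ≈ 1.409366

1.409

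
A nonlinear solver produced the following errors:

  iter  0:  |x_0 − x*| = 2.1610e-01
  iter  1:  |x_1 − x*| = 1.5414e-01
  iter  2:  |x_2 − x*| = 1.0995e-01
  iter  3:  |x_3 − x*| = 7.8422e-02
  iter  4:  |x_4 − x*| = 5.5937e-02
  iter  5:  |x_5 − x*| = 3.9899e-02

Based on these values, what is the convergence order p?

1

Consecutive ratios: |x_5 − x*|/|x_4 − x*| = 3.9899e-02/5.5937e-02 = 0.713285, |x_4 − x*|/|x_3 − x*| = 5.5937e-02/7.8422e-02 = 0.713282.
p ≈ ln(0.713285)/ln(0.713282) = -0.3379/-0.3379 ≈ 1.00.
So the convergence is linear (order 1).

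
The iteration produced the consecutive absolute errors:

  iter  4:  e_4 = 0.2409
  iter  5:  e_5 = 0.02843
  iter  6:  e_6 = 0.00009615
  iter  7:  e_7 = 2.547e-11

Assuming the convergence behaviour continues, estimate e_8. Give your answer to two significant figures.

First estimate the order: p ≈ ln(e_7/e_6) / ln(e_6/e_5) = ln(2.547e-11/0.00009615)/ln(0.00009615/0.02843) = ln(2.64899e-07)/ln(0.00338199) ≈ 2.6618.
Then e_8 ≈ e_7·(e_7/e_6)^p = 2.547e-11·(2.64899e-07)^2.6618 = 2.547e-11·3.1157e-18 ≈ 7.936e-29.

7.9e-29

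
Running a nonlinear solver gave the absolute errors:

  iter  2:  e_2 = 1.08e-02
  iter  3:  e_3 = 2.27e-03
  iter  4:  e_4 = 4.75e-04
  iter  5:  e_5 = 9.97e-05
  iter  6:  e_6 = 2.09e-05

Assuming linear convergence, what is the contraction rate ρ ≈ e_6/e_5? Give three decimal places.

ρ ≈ e_6/e_5 = 2.09e-05/9.97e-05 = 0.20963

0.210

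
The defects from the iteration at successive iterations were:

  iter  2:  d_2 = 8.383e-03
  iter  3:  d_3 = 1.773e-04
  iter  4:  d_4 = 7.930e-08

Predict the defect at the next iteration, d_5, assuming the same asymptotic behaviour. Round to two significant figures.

First estimate the order: p ≈ ln(d_4/d_3) / ln(d_3/d_2) = ln(7.930e-08/1.773e-04)/ln(1.773e-04/8.383e-03) = ln(0.000447265)/ln(0.0211499) ≈ 2.0000.
Then d_5 ≈ d_4·(d_4/d_3)^p = 7.930e-08·(0.000447265)^2.0000 = 7.930e-08·2.00046e-07 ≈ 1.586e-14.

1.6e-14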